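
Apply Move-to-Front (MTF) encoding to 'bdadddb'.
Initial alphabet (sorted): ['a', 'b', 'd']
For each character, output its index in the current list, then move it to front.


MTF encoding:
'b': index 1 in ['a', 'b', 'd'] -> ['b', 'a', 'd']
'd': index 2 in ['b', 'a', 'd'] -> ['d', 'b', 'a']
'a': index 2 in ['d', 'b', 'a'] -> ['a', 'd', 'b']
'd': index 1 in ['a', 'd', 'b'] -> ['d', 'a', 'b']
'd': index 0 in ['d', 'a', 'b'] -> ['d', 'a', 'b']
'd': index 0 in ['d', 'a', 'b'] -> ['d', 'a', 'b']
'b': index 2 in ['d', 'a', 'b'] -> ['b', 'd', 'a']


Output: [1, 2, 2, 1, 0, 0, 2]


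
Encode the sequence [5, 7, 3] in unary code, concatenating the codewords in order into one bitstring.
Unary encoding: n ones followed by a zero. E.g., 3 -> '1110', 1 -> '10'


Encode each number as n ones followed by a terminating 0:
  5 -> 111110 (6 bits)
  7 -> 11111110 (8 bits)
  3 -> 1110 (4 bits)
Total length = 6 + 8 + 4 = 18 bits.

Unary([5, 7, 3]) = 111110111111101110 (18 bits)


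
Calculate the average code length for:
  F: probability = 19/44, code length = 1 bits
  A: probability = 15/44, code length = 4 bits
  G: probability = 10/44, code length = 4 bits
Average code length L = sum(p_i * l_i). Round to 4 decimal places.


Weighted contributions p_i * l_i:
  F: (19/44) * 1 = 19/44
  A: (15/44) * 4 = 60/44
  G: (10/44) * 4 = 40/44
Sum = (19 + 60 + 40)/44 = 119/44

L = 119/44 = 2.7045 bits/symbol


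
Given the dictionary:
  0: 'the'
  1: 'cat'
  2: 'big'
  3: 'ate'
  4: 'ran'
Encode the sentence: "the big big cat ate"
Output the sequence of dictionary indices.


Look up each word in the dictionary:
  'the' -> 0
  'big' -> 2
  'big' -> 2
  'cat' -> 1
  'ate' -> 3

Encoded: [0, 2, 2, 1, 3]


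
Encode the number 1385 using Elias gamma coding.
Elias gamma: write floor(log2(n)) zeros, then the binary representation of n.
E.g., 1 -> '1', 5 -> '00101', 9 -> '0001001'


num_bits = floor(log2(1385)) + 1 = 11
leading_zeros = num_bits - 1 = 10
binary(1385) = 10101101001

Elias gamma(1385) = '0000000000' + '10101101001' = 000000000010101101001 (21 bits)


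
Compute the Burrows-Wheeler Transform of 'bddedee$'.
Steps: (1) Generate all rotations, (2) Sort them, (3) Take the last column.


Rotations (sorted):
  0: $bddedee -> last char: e
  1: bddedee$ -> last char: $
  2: ddedee$b -> last char: b
  3: dedee$bd -> last char: d
  4: dee$bdde -> last char: e
  5: e$bddede -> last char: e
  6: edee$bdd -> last char: d
  7: ee$bdded -> last char: d


BWT = e$bdeedd


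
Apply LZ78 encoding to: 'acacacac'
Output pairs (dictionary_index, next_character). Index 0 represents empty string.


LZ78 encoding steps:
Dictionary: {0: ''}
Step 1: w='' (idx 0), next='a' -> output (0, 'a'), add 'a' as idx 1
Step 2: w='' (idx 0), next='c' -> output (0, 'c'), add 'c' as idx 2
Step 3: w='a' (idx 1), next='c' -> output (1, 'c'), add 'ac' as idx 3
Step 4: w='ac' (idx 3), next='a' -> output (3, 'a'), add 'aca' as idx 4
Step 5: w='c' (idx 2), end of input -> output (2, '')


Encoded: [(0, 'a'), (0, 'c'), (1, 'c'), (3, 'a'), (2, '')]


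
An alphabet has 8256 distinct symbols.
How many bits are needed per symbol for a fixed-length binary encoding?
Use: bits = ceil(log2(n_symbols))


log2(8256) = 13.0112
Bracket: 2^13 = 8192 < 8256 <= 2^14 = 16384
So ceil(log2(8256)) = 14

bits = ceil(log2(8256)) = ceil(13.0112) = 14 bits


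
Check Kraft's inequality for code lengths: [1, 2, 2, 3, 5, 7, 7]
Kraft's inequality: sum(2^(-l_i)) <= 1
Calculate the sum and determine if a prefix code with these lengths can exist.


Sum = 2^(-1) + 2^(-2) + 2^(-2) + 2^(-3) + 2^(-5) + 2^(-7) + 2^(-7)
    = 0.5 + 0.25 + 0.25 + 0.125 + 0.03125 + 0.0078125 + 0.0078125
    = 150/128 = 1.171875
Since 1.171875 > 1, Kraft's inequality is NOT satisfied.
A prefix code with these lengths CANNOT exist.

Kraft sum = 1.171875. Not satisfied.


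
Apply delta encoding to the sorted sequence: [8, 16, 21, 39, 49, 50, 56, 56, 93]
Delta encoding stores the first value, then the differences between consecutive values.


First value: 8
Deltas:
  16 - 8 = 8
  21 - 16 = 5
  39 - 21 = 18
  49 - 39 = 10
  50 - 49 = 1
  56 - 50 = 6
  56 - 56 = 0
  93 - 56 = 37


Delta encoded: [8, 8, 5, 18, 10, 1, 6, 0, 37]


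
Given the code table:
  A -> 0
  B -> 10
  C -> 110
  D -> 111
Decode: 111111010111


Decoding:
111 -> D
111 -> D
0 -> A
10 -> B
111 -> D


Result: DDABD


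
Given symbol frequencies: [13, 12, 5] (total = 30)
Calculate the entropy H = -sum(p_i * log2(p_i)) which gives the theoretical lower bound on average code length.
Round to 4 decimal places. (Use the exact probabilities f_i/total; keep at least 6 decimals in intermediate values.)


Per-symbol terms -p_i * log2(p_i) with p_i = f_i/30:
  p = 13/30 = 0.433333: log2(p) = -1.206451, -p*log2(p) = 0.522795
  p = 12/30 = 0.400000: log2(p) = -1.321928, -p*log2(p) = 0.528771
  p = 5/30 = 0.166667: log2(p) = -2.584963, -p*log2(p) = 0.430827
H = 0.522795 + 0.528771 + 0.430827 = 1.482393

H = 1.4824 bits/symbol


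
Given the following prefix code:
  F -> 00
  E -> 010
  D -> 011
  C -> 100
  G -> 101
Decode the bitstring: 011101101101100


Decoding step by step:
Bits 011 -> D
Bits 101 -> G
Bits 101 -> G
Bits 101 -> G
Bits 100 -> C


Decoded message: DGGGC


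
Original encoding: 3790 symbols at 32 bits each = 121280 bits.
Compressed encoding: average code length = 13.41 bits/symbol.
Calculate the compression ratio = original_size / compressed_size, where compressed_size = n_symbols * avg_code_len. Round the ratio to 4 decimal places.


original_size = n_symbols * orig_bits = 3790 * 32 = 121280 bits
compressed_size = n_symbols * avg_code_len = 3790 * 13.41 = 50823.9 bits
ratio = original_size / compressed_size = 121280 / 50823.9 = 2.3863

Compression ratio = 2.3863


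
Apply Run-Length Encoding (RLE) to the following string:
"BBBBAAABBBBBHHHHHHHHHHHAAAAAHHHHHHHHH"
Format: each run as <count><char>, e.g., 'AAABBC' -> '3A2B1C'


Scanning runs left to right:
  i=0: run of 'B' x 4 -> '4B'
  i=4: run of 'A' x 3 -> '3A'
  i=7: run of 'B' x 5 -> '5B'
  i=12: run of 'H' x 11 -> '11H'
  i=23: run of 'A' x 5 -> '5A'
  i=28: run of 'H' x 9 -> '9H'

RLE = 4B3A5B11H5A9H


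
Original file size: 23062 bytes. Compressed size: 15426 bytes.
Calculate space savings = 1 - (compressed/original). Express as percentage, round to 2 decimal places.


ratio = compressed/original = 15426/23062 = 0.668893
savings = 1 - ratio = 1 - 0.668893 = 0.331107
as a percentage: 0.331107 * 100 = 33.11%

Space savings = 1 - 15426/23062 = 33.11%


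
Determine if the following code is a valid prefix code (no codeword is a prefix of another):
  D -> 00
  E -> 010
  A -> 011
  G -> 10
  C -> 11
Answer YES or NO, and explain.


Checking each pair (does one codeword prefix another?):
  D='00' vs E='010': no prefix
  D='00' vs A='011': no prefix
  D='00' vs G='10': no prefix
  D='00' vs C='11': no prefix
  E='010' vs D='00': no prefix
  E='010' vs A='011': no prefix
  E='010' vs G='10': no prefix
  E='010' vs C='11': no prefix
  A='011' vs D='00': no prefix
  A='011' vs E='010': no prefix
  A='011' vs G='10': no prefix
  A='011' vs C='11': no prefix
  G='10' vs D='00': no prefix
  G='10' vs E='010': no prefix
  G='10' vs A='011': no prefix
  G='10' vs C='11': no prefix
  C='11' vs D='00': no prefix
  C='11' vs E='010': no prefix
  C='11' vs A='011': no prefix
  C='11' vs G='10': no prefix
No violation found over all pairs.

YES -- this is a valid prefix code. No codeword is a prefix of any other codeword.


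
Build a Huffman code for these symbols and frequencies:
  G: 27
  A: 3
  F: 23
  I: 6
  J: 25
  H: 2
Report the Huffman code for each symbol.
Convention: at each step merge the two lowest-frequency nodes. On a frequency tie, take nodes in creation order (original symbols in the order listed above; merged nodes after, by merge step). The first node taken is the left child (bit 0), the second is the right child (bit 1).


Huffman tree construction:
Step 1: Merge H(2) + A(3) = 5
Step 2: Merge (H+A)(5) + I(6) = 11
Step 3: Merge ((H+A)+I)(11) + F(23) = 34
Step 4: Merge J(25) + G(27) = 52
Step 5: Merge (((H+A)+I)+F)(34) + (J+G)(52) = 86
Read each symbol's code off the tree from the root (left child = 0, right child = 1).

Codes:
  G: 11 (length 2)
  A: 0001 (length 4)
  F: 01 (length 2)
  I: 001 (length 3)
  J: 10 (length 2)
  H: 0000 (length 4)
Average code length: 188/86 = 2.1860 bits/symbol


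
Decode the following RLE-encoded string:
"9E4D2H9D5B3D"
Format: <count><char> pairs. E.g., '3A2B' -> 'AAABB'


Expanding each <count><char> pair:
  9E -> 'EEEEEEEEE'
  4D -> 'DDDD'
  2H -> 'HH'
  9D -> 'DDDDDDDDD'
  5B -> 'BBBBB'
  3D -> 'DDD'

Decoded = EEEEEEEEEDDDDHHDDDDDDDDDBBBBBDDD


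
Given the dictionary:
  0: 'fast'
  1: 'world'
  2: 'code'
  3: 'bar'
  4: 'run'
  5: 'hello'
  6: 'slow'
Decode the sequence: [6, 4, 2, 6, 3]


Look up each index in the dictionary:
  6 -> 'slow'
  4 -> 'run'
  2 -> 'code'
  6 -> 'slow'
  3 -> 'bar'

Decoded: "slow run code slow bar"


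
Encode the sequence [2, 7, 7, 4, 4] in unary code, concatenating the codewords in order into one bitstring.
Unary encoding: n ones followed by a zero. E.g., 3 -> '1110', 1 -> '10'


Encode each number as n ones followed by a terminating 0:
  2 -> 110 (3 bits)
  7 -> 11111110 (8 bits)
  7 -> 11111110 (8 bits)
  4 -> 11110 (5 bits)
  4 -> 11110 (5 bits)
Total length = 3 + 8 + 8 + 5 + 5 = 29 bits.

Unary([2, 7, 7, 4, 4]) = 11011111110111111101111011110 (29 bits)


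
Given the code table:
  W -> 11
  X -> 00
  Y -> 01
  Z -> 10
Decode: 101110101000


Decoding:
10 -> Z
11 -> W
10 -> Z
10 -> Z
10 -> Z
00 -> X


Result: ZWZZZX


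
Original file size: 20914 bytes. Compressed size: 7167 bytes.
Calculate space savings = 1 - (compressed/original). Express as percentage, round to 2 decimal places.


ratio = compressed/original = 7167/20914 = 0.342689
savings = 1 - ratio = 1 - 0.342689 = 0.657311
as a percentage: 0.657311 * 100 = 65.73%

Space savings = 1 - 7167/20914 = 65.73%


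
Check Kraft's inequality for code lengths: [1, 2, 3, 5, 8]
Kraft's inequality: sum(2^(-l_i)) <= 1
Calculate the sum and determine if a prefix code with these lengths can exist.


Sum = 2^(-1) + 2^(-2) + 2^(-3) + 2^(-5) + 2^(-8)
    = 0.5 + 0.25 + 0.125 + 0.03125 + 0.00390625
    = 233/256 = 0.91015625
Since 0.91015625 <= 1, Kraft's inequality IS satisfied.
A prefix code with these lengths CAN exist.

Kraft sum = 0.91015625. Satisfied.


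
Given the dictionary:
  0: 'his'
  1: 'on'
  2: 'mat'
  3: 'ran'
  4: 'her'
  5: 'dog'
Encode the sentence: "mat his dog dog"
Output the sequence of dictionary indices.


Look up each word in the dictionary:
  'mat' -> 2
  'his' -> 0
  'dog' -> 5
  'dog' -> 5

Encoded: [2, 0, 5, 5]


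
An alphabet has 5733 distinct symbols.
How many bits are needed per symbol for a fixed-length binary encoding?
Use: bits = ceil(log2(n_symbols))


log2(5733) = 12.4851
Bracket: 2^12 = 4096 < 5733 <= 2^13 = 8192
So ceil(log2(5733)) = 13

bits = ceil(log2(5733)) = ceil(12.4851) = 13 bits


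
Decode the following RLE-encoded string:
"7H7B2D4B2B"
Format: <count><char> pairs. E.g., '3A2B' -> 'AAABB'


Expanding each <count><char> pair:
  7H -> 'HHHHHHH'
  7B -> 'BBBBBBB'
  2D -> 'DD'
  4B -> 'BBBB'
  2B -> 'BB'

Decoded = HHHHHHHBBBBBBBDDBBBBBB


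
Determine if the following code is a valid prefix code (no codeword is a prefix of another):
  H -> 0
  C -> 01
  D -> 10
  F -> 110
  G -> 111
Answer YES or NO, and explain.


Checking each pair (does one codeword prefix another?):
  H='0' vs C='01': prefix -- VIOLATION

NO -- this is NOT a valid prefix code. H (0) is a prefix of C (01).


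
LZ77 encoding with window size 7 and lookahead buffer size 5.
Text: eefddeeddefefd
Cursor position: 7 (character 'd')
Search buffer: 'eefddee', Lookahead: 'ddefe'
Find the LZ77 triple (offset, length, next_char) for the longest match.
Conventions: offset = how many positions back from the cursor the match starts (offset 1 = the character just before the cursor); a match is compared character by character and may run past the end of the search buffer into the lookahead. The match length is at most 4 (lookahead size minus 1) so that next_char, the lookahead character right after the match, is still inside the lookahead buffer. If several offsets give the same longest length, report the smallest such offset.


Try each offset into the search buffer:
  offset=1 (pos 6, char 'e'): match length 0
  offset=2 (pos 5, char 'e'): match length 0
  offset=3 (pos 4, char 'd'): match length 1
  offset=4 (pos 3, char 'd'): match length 3
  offset=5 (pos 2, char 'f'): match length 0
  offset=6 (pos 1, char 'e'): match length 0
  offset=7 (pos 0, char 'e'): match length 0
Longest match has length 3 at offset 4.
next_char = character at position 7 + 3 = 10 -> 'f'

Best match: offset=4, length=3 (matching 'dde' starting at position 3)
LZ77 triple: (4, 3, 'f')


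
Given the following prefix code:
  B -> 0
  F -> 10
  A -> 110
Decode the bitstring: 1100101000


Decoding step by step:
Bits 110 -> A
Bits 0 -> B
Bits 10 -> F
Bits 10 -> F
Bits 0 -> B
Bits 0 -> B


Decoded message: ABFFBB


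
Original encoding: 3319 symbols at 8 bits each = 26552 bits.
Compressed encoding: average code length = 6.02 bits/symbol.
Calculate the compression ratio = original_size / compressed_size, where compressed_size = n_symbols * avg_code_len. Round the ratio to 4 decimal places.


original_size = n_symbols * orig_bits = 3319 * 8 = 26552 bits
compressed_size = n_symbols * avg_code_len = 3319 * 6.02 = 19980.38 bits
ratio = original_size / compressed_size = 26552 / 19980.38 = 1.3289

Compression ratio = 1.3289


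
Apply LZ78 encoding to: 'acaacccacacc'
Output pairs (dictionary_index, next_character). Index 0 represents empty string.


LZ78 encoding steps:
Dictionary: {0: ''}
Step 1: w='' (idx 0), next='a' -> output (0, 'a'), add 'a' as idx 1
Step 2: w='' (idx 0), next='c' -> output (0, 'c'), add 'c' as idx 2
Step 3: w='a' (idx 1), next='a' -> output (1, 'a'), add 'aa' as idx 3
Step 4: w='c' (idx 2), next='c' -> output (2, 'c'), add 'cc' as idx 4
Step 5: w='c' (idx 2), next='a' -> output (2, 'a'), add 'ca' as idx 5
Step 6: w='ca' (idx 5), next='c' -> output (5, 'c'), add 'cac' as idx 6
Step 7: w='c' (idx 2), end of input -> output (2, '')


Encoded: [(0, 'a'), (0, 'c'), (1, 'a'), (2, 'c'), (2, 'a'), (5, 'c'), (2, '')]


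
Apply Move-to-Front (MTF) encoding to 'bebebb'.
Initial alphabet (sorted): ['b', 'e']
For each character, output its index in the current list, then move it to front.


MTF encoding:
'b': index 0 in ['b', 'e'] -> ['b', 'e']
'e': index 1 in ['b', 'e'] -> ['e', 'b']
'b': index 1 in ['e', 'b'] -> ['b', 'e']
'e': index 1 in ['b', 'e'] -> ['e', 'b']
'b': index 1 in ['e', 'b'] -> ['b', 'e']
'b': index 0 in ['b', 'e'] -> ['b', 'e']


Output: [0, 1, 1, 1, 1, 0]


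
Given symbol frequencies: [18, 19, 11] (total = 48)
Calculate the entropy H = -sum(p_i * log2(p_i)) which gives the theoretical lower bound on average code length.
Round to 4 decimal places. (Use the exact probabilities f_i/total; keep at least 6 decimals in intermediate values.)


Per-symbol terms -p_i * log2(p_i) with p_i = f_i/48:
  p = 18/48 = 0.375000: log2(p) = -1.415037, -p*log2(p) = 0.530639
  p = 19/48 = 0.395833: log2(p) = -1.337035, -p*log2(p) = 0.529243
  p = 11/48 = 0.229167: log2(p) = -2.125531, -p*log2(p) = 0.487101
H = 0.530639 + 0.529243 + 0.487101 = 1.546983

H = 1.547 bits/symbol


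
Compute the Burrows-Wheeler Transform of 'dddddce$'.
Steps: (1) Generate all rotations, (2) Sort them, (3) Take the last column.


Rotations (sorted):
  0: $dddddce -> last char: e
  1: ce$ddddd -> last char: d
  2: dce$dddd -> last char: d
  3: ddce$ddd -> last char: d
  4: dddce$dd -> last char: d
  5: ddddce$d -> last char: d
  6: dddddce$ -> last char: $
  7: e$dddddc -> last char: c


BWT = eddddd$c


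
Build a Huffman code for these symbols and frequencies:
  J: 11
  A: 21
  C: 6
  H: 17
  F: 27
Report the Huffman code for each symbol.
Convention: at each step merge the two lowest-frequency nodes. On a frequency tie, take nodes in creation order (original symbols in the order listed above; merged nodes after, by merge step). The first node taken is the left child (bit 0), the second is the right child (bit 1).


Huffman tree construction:
Step 1: Merge C(6) + J(11) = 17
Step 2: Merge H(17) + (C+J)(17) = 34
Step 3: Merge A(21) + F(27) = 48
Step 4: Merge (H+(C+J))(34) + (A+F)(48) = 82
Read each symbol's code off the tree from the root (left child = 0, right child = 1).

Codes:
  J: 011 (length 3)
  A: 10 (length 2)
  C: 010 (length 3)
  H: 00 (length 2)
  F: 11 (length 2)
Average code length: 181/82 = 2.2073 bits/symbol


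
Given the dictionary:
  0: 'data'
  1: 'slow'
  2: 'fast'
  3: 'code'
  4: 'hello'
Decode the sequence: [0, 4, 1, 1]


Look up each index in the dictionary:
  0 -> 'data'
  4 -> 'hello'
  1 -> 'slow'
  1 -> 'slow'

Decoded: "data hello slow slow"


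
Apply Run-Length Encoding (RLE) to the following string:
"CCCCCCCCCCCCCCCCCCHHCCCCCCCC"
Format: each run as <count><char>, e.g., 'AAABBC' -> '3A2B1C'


Scanning runs left to right:
  i=0: run of 'C' x 18 -> '18C'
  i=18: run of 'H' x 2 -> '2H'
  i=20: run of 'C' x 8 -> '8C'

RLE = 18C2H8C


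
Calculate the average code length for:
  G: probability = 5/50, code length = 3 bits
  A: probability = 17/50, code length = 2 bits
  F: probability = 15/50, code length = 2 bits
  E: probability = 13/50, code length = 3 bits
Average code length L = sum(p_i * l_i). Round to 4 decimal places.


Weighted contributions p_i * l_i:
  G: (5/50) * 3 = 15/50
  A: (17/50) * 2 = 34/50
  F: (15/50) * 2 = 30/50
  E: (13/50) * 3 = 39/50
Sum = (15 + 34 + 30 + 39)/50 = 118/50

L = 118/50 = 2.3600 bits/symbol


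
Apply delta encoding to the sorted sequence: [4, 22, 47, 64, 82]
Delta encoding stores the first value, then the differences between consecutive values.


First value: 4
Deltas:
  22 - 4 = 18
  47 - 22 = 25
  64 - 47 = 17
  82 - 64 = 18


Delta encoded: [4, 18, 25, 17, 18]


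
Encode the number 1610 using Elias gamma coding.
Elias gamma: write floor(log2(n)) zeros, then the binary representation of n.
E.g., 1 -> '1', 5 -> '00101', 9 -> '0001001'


num_bits = floor(log2(1610)) + 1 = 11
leading_zeros = num_bits - 1 = 10
binary(1610) = 11001001010

Elias gamma(1610) = '0000000000' + '11001001010' = 000000000011001001010 (21 bits)


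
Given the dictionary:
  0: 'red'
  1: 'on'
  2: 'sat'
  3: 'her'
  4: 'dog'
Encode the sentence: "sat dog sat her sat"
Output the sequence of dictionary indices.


Look up each word in the dictionary:
  'sat' -> 2
  'dog' -> 4
  'sat' -> 2
  'her' -> 3
  'sat' -> 2

Encoded: [2, 4, 2, 3, 2]


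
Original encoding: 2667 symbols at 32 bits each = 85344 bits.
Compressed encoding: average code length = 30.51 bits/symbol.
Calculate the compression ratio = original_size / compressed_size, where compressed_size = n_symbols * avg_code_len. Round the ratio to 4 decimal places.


original_size = n_symbols * orig_bits = 2667 * 32 = 85344 bits
compressed_size = n_symbols * avg_code_len = 2667 * 30.51 = 81370.17 bits
ratio = original_size / compressed_size = 85344 / 81370.17 = 1.0488

Compression ratio = 1.0488


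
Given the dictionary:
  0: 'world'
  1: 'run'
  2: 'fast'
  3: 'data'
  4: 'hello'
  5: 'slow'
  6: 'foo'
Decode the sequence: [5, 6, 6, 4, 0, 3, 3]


Look up each index in the dictionary:
  5 -> 'slow'
  6 -> 'foo'
  6 -> 'foo'
  4 -> 'hello'
  0 -> 'world'
  3 -> 'data'
  3 -> 'data'

Decoded: "slow foo foo hello world data data"


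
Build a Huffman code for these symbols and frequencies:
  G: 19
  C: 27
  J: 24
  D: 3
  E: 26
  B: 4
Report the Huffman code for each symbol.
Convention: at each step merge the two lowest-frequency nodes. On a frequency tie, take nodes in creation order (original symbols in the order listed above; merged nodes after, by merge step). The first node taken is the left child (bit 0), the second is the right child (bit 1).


Huffman tree construction:
Step 1: Merge D(3) + B(4) = 7
Step 2: Merge (D+B)(7) + G(19) = 26
Step 3: Merge J(24) + E(26) = 50
Step 4: Merge ((D+B)+G)(26) + C(27) = 53
Step 5: Merge (J+E)(50) + (((D+B)+G)+C)(53) = 103
Read each symbol's code off the tree from the root (left child = 0, right child = 1).

Codes:
  G: 101 (length 3)
  C: 11 (length 2)
  J: 00 (length 2)
  D: 1000 (length 4)
  E: 01 (length 2)
  B: 1001 (length 4)
Average code length: 239/103 = 2.3204 bits/symbol


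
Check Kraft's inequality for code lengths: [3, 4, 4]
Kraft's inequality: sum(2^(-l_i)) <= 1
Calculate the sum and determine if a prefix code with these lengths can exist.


Sum = 2^(-3) + 2^(-4) + 2^(-4)
    = 0.125 + 0.0625 + 0.0625
    = 4/16 = 0.25
Since 0.25 <= 1, Kraft's inequality IS satisfied.
A prefix code with these lengths CAN exist.

Kraft sum = 0.25. Satisfied.


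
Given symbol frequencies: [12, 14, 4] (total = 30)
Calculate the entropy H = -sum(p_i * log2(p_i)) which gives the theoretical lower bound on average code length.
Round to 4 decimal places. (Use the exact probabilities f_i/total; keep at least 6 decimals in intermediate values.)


Per-symbol terms -p_i * log2(p_i) with p_i = f_i/30:
  p = 12/30 = 0.400000: log2(p) = -1.321928, -p*log2(p) = 0.528771
  p = 14/30 = 0.466667: log2(p) = -1.099536, -p*log2(p) = 0.513117
  p = 4/30 = 0.133333: log2(p) = -2.906891, -p*log2(p) = 0.387585
H = 0.528771 + 0.513117 + 0.387585 = 1.429473

H = 1.4295 bits/symbol


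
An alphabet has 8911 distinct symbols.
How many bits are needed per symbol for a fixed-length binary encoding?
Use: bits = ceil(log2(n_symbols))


log2(8911) = 13.1214
Bracket: 2^13 = 8192 < 8911 <= 2^14 = 16384
So ceil(log2(8911)) = 14

bits = ceil(log2(8911)) = ceil(13.1214) = 14 bits


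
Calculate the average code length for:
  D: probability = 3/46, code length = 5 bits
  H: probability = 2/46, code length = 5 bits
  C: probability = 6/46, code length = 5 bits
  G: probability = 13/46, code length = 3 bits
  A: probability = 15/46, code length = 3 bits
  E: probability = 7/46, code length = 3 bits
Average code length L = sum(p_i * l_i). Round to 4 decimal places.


Weighted contributions p_i * l_i:
  D: (3/46) * 5 = 15/46
  H: (2/46) * 5 = 10/46
  C: (6/46) * 5 = 30/46
  G: (13/46) * 3 = 39/46
  A: (15/46) * 3 = 45/46
  E: (7/46) * 3 = 21/46
Sum = (15 + 10 + 30 + 39 + 45 + 21)/46 = 160/46

L = 160/46 = 3.4783 bits/symbol


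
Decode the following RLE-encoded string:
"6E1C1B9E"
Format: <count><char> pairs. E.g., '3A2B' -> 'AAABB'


Expanding each <count><char> pair:
  6E -> 'EEEEEE'
  1C -> 'C'
  1B -> 'B'
  9E -> 'EEEEEEEEE'

Decoded = EEEEEECBEEEEEEEEE


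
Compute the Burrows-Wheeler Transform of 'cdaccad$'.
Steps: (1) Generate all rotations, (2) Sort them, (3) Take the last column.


Rotations (sorted):
  0: $cdaccad -> last char: d
  1: accad$cd -> last char: d
  2: ad$cdacc -> last char: c
  3: cad$cdac -> last char: c
  4: ccad$cda -> last char: a
  5: cdaccad$ -> last char: $
  6: d$cdacca -> last char: a
  7: daccad$c -> last char: c


BWT = ddcca$ac


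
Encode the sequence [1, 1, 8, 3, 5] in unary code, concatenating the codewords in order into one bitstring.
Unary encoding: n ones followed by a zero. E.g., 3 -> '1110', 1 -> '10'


Encode each number as n ones followed by a terminating 0:
  1 -> 10 (2 bits)
  1 -> 10 (2 bits)
  8 -> 111111110 (9 bits)
  3 -> 1110 (4 bits)
  5 -> 111110 (6 bits)
Total length = 2 + 2 + 9 + 4 + 6 = 23 bits.

Unary([1, 1, 8, 3, 5]) = 10101111111101110111110 (23 bits)


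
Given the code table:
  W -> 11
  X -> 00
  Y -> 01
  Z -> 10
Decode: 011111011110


Decoding:
01 -> Y
11 -> W
11 -> W
01 -> Y
11 -> W
10 -> Z


Result: YWWYWZ


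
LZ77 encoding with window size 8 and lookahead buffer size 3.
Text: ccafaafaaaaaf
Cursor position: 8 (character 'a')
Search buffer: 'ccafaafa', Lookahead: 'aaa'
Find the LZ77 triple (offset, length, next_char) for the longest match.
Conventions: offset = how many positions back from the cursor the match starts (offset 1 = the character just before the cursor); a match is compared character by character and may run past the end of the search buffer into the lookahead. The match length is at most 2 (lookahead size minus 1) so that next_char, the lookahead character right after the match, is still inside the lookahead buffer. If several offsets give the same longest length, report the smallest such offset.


Try each offset into the search buffer:
  offset=1 (pos 7, char 'a'): match length 2
  offset=2 (pos 6, char 'f'): match length 0
  offset=3 (pos 5, char 'a'): match length 1
  offset=4 (pos 4, char 'a'): match length 2
  offset=5 (pos 3, char 'f'): match length 0
  offset=6 (pos 2, char 'a'): match length 1
  offset=7 (pos 1, char 'c'): match length 0
  offset=8 (pos 0, char 'c'): match length 0
Longest match has length 2, found at offsets 1, 4; take the smallest, offset 1.
next_char = character at position 8 + 2 = 10 -> 'a'

Best match: offset=1, length=2 (matching 'aa' starting at position 7)
LZ77 triple: (1, 2, 'a')


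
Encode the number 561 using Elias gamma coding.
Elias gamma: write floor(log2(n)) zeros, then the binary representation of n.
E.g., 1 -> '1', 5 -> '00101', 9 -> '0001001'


num_bits = floor(log2(561)) + 1 = 10
leading_zeros = num_bits - 1 = 9
binary(561) = 1000110001

Elias gamma(561) = '000000000' + '1000110001' = 0000000001000110001 (19 bits)


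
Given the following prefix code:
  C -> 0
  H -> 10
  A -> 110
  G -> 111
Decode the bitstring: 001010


Decoding step by step:
Bits 0 -> C
Bits 0 -> C
Bits 10 -> H
Bits 10 -> H


Decoded message: CCHH


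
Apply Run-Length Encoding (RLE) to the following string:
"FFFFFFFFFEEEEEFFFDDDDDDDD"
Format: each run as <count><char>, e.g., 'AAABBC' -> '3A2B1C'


Scanning runs left to right:
  i=0: run of 'F' x 9 -> '9F'
  i=9: run of 'E' x 5 -> '5E'
  i=14: run of 'F' x 3 -> '3F'
  i=17: run of 'D' x 8 -> '8D'

RLE = 9F5E3F8D


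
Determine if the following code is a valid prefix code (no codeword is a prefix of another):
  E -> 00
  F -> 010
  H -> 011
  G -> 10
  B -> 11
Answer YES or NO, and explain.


Checking each pair (does one codeword prefix another?):
  E='00' vs F='010': no prefix
  E='00' vs H='011': no prefix
  E='00' vs G='10': no prefix
  E='00' vs B='11': no prefix
  F='010' vs E='00': no prefix
  F='010' vs H='011': no prefix
  F='010' vs G='10': no prefix
  F='010' vs B='11': no prefix
  H='011' vs E='00': no prefix
  H='011' vs F='010': no prefix
  H='011' vs G='10': no prefix
  H='011' vs B='11': no prefix
  G='10' vs E='00': no prefix
  G='10' vs F='010': no prefix
  G='10' vs H='011': no prefix
  G='10' vs B='11': no prefix
  B='11' vs E='00': no prefix
  B='11' vs F='010': no prefix
  B='11' vs H='011': no prefix
  B='11' vs G='10': no prefix
No violation found over all pairs.

YES -- this is a valid prefix code. No codeword is a prefix of any other codeword.


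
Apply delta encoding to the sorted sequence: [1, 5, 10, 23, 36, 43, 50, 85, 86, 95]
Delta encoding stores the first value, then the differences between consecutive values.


First value: 1
Deltas:
  5 - 1 = 4
  10 - 5 = 5
  23 - 10 = 13
  36 - 23 = 13
  43 - 36 = 7
  50 - 43 = 7
  85 - 50 = 35
  86 - 85 = 1
  95 - 86 = 9


Delta encoded: [1, 4, 5, 13, 13, 7, 7, 35, 1, 9]


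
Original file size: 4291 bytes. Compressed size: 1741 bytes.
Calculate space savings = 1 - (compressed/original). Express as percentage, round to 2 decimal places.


ratio = compressed/original = 1741/4291 = 0.405733
savings = 1 - ratio = 1 - 0.405733 = 0.594267
as a percentage: 0.594267 * 100 = 59.43%

Space savings = 1 - 1741/4291 = 59.43%


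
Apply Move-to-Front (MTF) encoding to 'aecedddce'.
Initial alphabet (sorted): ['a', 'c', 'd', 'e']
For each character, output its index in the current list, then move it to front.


MTF encoding:
'a': index 0 in ['a', 'c', 'd', 'e'] -> ['a', 'c', 'd', 'e']
'e': index 3 in ['a', 'c', 'd', 'e'] -> ['e', 'a', 'c', 'd']
'c': index 2 in ['e', 'a', 'c', 'd'] -> ['c', 'e', 'a', 'd']
'e': index 1 in ['c', 'e', 'a', 'd'] -> ['e', 'c', 'a', 'd']
'd': index 3 in ['e', 'c', 'a', 'd'] -> ['d', 'e', 'c', 'a']
'd': index 0 in ['d', 'e', 'c', 'a'] -> ['d', 'e', 'c', 'a']
'd': index 0 in ['d', 'e', 'c', 'a'] -> ['d', 'e', 'c', 'a']
'c': index 2 in ['d', 'e', 'c', 'a'] -> ['c', 'd', 'e', 'a']
'e': index 2 in ['c', 'd', 'e', 'a'] -> ['e', 'c', 'd', 'a']


Output: [0, 3, 2, 1, 3, 0, 0, 2, 2]


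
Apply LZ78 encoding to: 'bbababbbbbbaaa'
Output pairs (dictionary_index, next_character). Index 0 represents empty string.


LZ78 encoding steps:
Dictionary: {0: ''}
Step 1: w='' (idx 0), next='b' -> output (0, 'b'), add 'b' as idx 1
Step 2: w='b' (idx 1), next='a' -> output (1, 'a'), add 'ba' as idx 2
Step 3: w='ba' (idx 2), next='b' -> output (2, 'b'), add 'bab' as idx 3
Step 4: w='b' (idx 1), next='b' -> output (1, 'b'), add 'bb' as idx 4
Step 5: w='bb' (idx 4), next='b' -> output (4, 'b'), add 'bbb' as idx 5
Step 6: w='' (idx 0), next='a' -> output (0, 'a'), add 'a' as idx 6
Step 7: w='a' (idx 6), next='a' -> output (6, 'a'), add 'aa' as idx 7


Encoded: [(0, 'b'), (1, 'a'), (2, 'b'), (1, 'b'), (4, 'b'), (0, 'a'), (6, 'a')]


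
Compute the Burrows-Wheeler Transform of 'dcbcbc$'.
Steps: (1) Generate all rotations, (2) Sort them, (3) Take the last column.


Rotations (sorted):
  0: $dcbcbc -> last char: c
  1: bc$dcbc -> last char: c
  2: bcbc$dc -> last char: c
  3: c$dcbcb -> last char: b
  4: cbc$dcb -> last char: b
  5: cbcbc$d -> last char: d
  6: dcbcbc$ -> last char: $


BWT = cccbbd$


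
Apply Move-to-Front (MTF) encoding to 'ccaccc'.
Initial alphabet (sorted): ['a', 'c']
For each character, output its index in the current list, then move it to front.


MTF encoding:
'c': index 1 in ['a', 'c'] -> ['c', 'a']
'c': index 0 in ['c', 'a'] -> ['c', 'a']
'a': index 1 in ['c', 'a'] -> ['a', 'c']
'c': index 1 in ['a', 'c'] -> ['c', 'a']
'c': index 0 in ['c', 'a'] -> ['c', 'a']
'c': index 0 in ['c', 'a'] -> ['c', 'a']


Output: [1, 0, 1, 1, 0, 0]


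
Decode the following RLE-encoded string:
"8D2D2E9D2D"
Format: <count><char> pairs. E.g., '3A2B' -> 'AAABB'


Expanding each <count><char> pair:
  8D -> 'DDDDDDDD'
  2D -> 'DD'
  2E -> 'EE'
  9D -> 'DDDDDDDDD'
  2D -> 'DD'

Decoded = DDDDDDDDDDEEDDDDDDDDDDD


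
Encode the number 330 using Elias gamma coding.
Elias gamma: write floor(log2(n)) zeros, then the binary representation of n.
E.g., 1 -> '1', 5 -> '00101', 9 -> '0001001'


num_bits = floor(log2(330)) + 1 = 9
leading_zeros = num_bits - 1 = 8
binary(330) = 101001010

Elias gamma(330) = '00000000' + '101001010' = 00000000101001010 (17 bits)


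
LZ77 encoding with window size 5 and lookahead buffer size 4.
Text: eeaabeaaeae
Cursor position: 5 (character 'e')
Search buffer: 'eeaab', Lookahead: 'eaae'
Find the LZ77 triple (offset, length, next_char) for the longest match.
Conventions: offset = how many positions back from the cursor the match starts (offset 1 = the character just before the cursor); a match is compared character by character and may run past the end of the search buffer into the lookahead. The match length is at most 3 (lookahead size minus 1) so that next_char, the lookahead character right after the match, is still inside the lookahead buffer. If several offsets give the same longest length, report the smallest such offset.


Try each offset into the search buffer:
  offset=1 (pos 4, char 'b'): match length 0
  offset=2 (pos 3, char 'a'): match length 0
  offset=3 (pos 2, char 'a'): match length 0
  offset=4 (pos 1, char 'e'): match length 3
  offset=5 (pos 0, char 'e'): match length 1
Longest match has length 3 at offset 4.
next_char = character at position 5 + 3 = 8 -> 'e'

Best match: offset=4, length=3 (matching 'eaa' starting at position 1)
LZ77 triple: (4, 3, 'e')


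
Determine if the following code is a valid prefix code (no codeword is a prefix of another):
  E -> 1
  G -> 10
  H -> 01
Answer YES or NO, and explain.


Checking each pair (does one codeword prefix another?):
  E='1' vs G='10': prefix -- VIOLATION

NO -- this is NOT a valid prefix code. E (1) is a prefix of G (10).


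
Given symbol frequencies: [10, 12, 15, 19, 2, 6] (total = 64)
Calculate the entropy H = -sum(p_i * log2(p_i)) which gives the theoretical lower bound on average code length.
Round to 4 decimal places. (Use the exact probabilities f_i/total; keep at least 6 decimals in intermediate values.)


Per-symbol terms -p_i * log2(p_i) with p_i = f_i/64:
  p = 10/64 = 0.156250: log2(p) = -2.678072, -p*log2(p) = 0.418449
  p = 12/64 = 0.187500: log2(p) = -2.415037, -p*log2(p) = 0.452820
  p = 15/64 = 0.234375: log2(p) = -2.093109, -p*log2(p) = 0.490573
  p = 19/64 = 0.296875: log2(p) = -1.752072, -p*log2(p) = 0.520147
  p = 2/64 = 0.031250: log2(p) = -5.000000, -p*log2(p) = 0.156250
  p = 6/64 = 0.093750: log2(p) = -3.415037, -p*log2(p) = 0.320160
H = 0.418449 + 0.452820 + 0.490573 + 0.520147 + 0.156250 + 0.320160 = 2.358399

H = 2.3584 bits/symbol


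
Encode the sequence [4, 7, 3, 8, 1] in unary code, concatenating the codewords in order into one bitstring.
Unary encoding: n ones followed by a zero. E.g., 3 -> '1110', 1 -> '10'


Encode each number as n ones followed by a terminating 0:
  4 -> 11110 (5 bits)
  7 -> 11111110 (8 bits)
  3 -> 1110 (4 bits)
  8 -> 111111110 (9 bits)
  1 -> 10 (2 bits)
Total length = 5 + 8 + 4 + 9 + 2 = 28 bits.

Unary([4, 7, 3, 8, 1]) = 1111011111110111011111111010 (28 bits)


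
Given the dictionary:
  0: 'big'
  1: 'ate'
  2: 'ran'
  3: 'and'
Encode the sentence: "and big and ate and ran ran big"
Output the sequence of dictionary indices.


Look up each word in the dictionary:
  'and' -> 3
  'big' -> 0
  'and' -> 3
  'ate' -> 1
  'and' -> 3
  'ran' -> 2
  'ran' -> 2
  'big' -> 0

Encoded: [3, 0, 3, 1, 3, 2, 2, 0]


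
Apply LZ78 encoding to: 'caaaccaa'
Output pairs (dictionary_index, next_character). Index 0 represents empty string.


LZ78 encoding steps:
Dictionary: {0: ''}
Step 1: w='' (idx 0), next='c' -> output (0, 'c'), add 'c' as idx 1
Step 2: w='' (idx 0), next='a' -> output (0, 'a'), add 'a' as idx 2
Step 3: w='a' (idx 2), next='a' -> output (2, 'a'), add 'aa' as idx 3
Step 4: w='c' (idx 1), next='c' -> output (1, 'c'), add 'cc' as idx 4
Step 5: w='aa' (idx 3), end of input -> output (3, '')


Encoded: [(0, 'c'), (0, 'a'), (2, 'a'), (1, 'c'), (3, '')]


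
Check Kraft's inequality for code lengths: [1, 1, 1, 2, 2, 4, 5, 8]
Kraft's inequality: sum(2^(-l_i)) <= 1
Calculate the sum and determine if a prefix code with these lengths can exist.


Sum = 2^(-1) + 2^(-1) + 2^(-1) + 2^(-2) + 2^(-2) + 2^(-4) + 2^(-5) + 2^(-8)
    = 0.5 + 0.5 + 0.5 + 0.25 + 0.25 + 0.0625 + 0.03125 + 0.00390625
    = 537/256 = 2.09765625
Since 2.09765625 > 1, Kraft's inequality is NOT satisfied.
A prefix code with these lengths CANNOT exist.

Kraft sum = 2.09765625. Not satisfied.


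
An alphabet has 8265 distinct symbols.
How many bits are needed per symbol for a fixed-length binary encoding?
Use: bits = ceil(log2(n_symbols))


log2(8265) = 13.0128
Bracket: 2^13 = 8192 < 8265 <= 2^14 = 16384
So ceil(log2(8265)) = 14

bits = ceil(log2(8265)) = ceil(13.0128) = 14 bits


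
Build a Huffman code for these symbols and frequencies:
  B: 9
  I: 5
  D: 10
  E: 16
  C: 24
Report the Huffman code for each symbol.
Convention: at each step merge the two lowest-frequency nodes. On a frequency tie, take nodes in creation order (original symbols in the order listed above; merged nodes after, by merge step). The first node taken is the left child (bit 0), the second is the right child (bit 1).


Huffman tree construction:
Step 1: Merge I(5) + B(9) = 14
Step 2: Merge D(10) + (I+B)(14) = 24
Step 3: Merge E(16) + C(24) = 40
Step 4: Merge (D+(I+B))(24) + (E+C)(40) = 64
Read each symbol's code off the tree from the root (left child = 0, right child = 1).

Codes:
  B: 011 (length 3)
  I: 010 (length 3)
  D: 00 (length 2)
  E: 10 (length 2)
  C: 11 (length 2)
Average code length: 142/64 = 2.2188 bits/symbol


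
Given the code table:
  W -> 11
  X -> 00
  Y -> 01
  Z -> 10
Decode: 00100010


Decoding:
00 -> X
10 -> Z
00 -> X
10 -> Z


Result: XZXZ


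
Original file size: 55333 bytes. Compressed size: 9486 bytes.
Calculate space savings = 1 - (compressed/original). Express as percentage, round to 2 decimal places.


ratio = compressed/original = 9486/55333 = 0.171435
savings = 1 - ratio = 1 - 0.171435 = 0.828565
as a percentage: 0.828565 * 100 = 82.86%

Space savings = 1 - 9486/55333 = 82.86%


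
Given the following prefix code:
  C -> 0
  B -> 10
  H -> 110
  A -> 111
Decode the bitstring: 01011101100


Decoding step by step:
Bits 0 -> C
Bits 10 -> B
Bits 111 -> A
Bits 0 -> C
Bits 110 -> H
Bits 0 -> C


Decoded message: CBACHC


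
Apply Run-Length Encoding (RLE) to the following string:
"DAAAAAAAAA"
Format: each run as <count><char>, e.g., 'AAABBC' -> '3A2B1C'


Scanning runs left to right:
  i=0: run of 'D' x 1 -> '1D'
  i=1: run of 'A' x 9 -> '9A'

RLE = 1D9A


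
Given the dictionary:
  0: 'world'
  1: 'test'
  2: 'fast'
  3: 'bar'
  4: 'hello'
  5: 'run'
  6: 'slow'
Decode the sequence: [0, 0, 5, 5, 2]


Look up each index in the dictionary:
  0 -> 'world'
  0 -> 'world'
  5 -> 'run'
  5 -> 'run'
  2 -> 'fast'

Decoded: "world world run run fast"


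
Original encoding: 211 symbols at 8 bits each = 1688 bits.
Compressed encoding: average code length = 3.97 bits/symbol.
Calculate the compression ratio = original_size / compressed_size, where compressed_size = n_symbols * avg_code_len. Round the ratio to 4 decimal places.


original_size = n_symbols * orig_bits = 211 * 8 = 1688 bits
compressed_size = n_symbols * avg_code_len = 211 * 3.97 = 837.67 bits
ratio = original_size / compressed_size = 1688 / 837.67 = 2.0151

Compression ratio = 2.0151


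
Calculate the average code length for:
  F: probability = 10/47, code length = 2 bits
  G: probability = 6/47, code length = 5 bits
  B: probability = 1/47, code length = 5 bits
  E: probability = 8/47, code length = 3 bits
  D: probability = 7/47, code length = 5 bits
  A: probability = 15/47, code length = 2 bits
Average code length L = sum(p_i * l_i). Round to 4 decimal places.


Weighted contributions p_i * l_i:
  F: (10/47) * 2 = 20/47
  G: (6/47) * 5 = 30/47
  B: (1/47) * 5 = 5/47
  E: (8/47) * 3 = 24/47
  D: (7/47) * 5 = 35/47
  A: (15/47) * 2 = 30/47
Sum = (20 + 30 + 5 + 24 + 35 + 30)/47 = 144/47

L = 144/47 = 3.0638 bits/symbol


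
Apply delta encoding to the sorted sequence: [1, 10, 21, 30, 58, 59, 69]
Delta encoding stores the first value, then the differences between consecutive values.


First value: 1
Deltas:
  10 - 1 = 9
  21 - 10 = 11
  30 - 21 = 9
  58 - 30 = 28
  59 - 58 = 1
  69 - 59 = 10


Delta encoded: [1, 9, 11, 9, 28, 1, 10]


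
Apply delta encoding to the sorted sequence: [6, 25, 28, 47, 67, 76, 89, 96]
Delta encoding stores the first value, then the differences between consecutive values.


First value: 6
Deltas:
  25 - 6 = 19
  28 - 25 = 3
  47 - 28 = 19
  67 - 47 = 20
  76 - 67 = 9
  89 - 76 = 13
  96 - 89 = 7


Delta encoded: [6, 19, 3, 19, 20, 9, 13, 7]


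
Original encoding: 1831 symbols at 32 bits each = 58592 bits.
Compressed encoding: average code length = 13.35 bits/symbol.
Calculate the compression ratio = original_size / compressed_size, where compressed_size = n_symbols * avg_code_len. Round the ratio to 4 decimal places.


original_size = n_symbols * orig_bits = 1831 * 32 = 58592 bits
compressed_size = n_symbols * avg_code_len = 1831 * 13.35 = 24443.85 bits
ratio = original_size / compressed_size = 58592 / 24443.85 = 2.397

Compression ratio = 2.397


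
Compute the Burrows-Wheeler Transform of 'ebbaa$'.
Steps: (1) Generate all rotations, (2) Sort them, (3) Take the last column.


Rotations (sorted):
  0: $ebbaa -> last char: a
  1: a$ebba -> last char: a
  2: aa$ebb -> last char: b
  3: baa$eb -> last char: b
  4: bbaa$e -> last char: e
  5: ebbaa$ -> last char: $


BWT = aabbe$


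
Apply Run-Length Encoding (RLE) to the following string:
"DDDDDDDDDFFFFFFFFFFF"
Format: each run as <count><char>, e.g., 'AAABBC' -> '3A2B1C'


Scanning runs left to right:
  i=0: run of 'D' x 9 -> '9D'
  i=9: run of 'F' x 11 -> '11F'

RLE = 9D11F
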